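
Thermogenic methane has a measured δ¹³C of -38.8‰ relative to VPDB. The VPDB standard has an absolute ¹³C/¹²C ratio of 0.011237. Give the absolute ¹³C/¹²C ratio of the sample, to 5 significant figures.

R_sample = R_standard × (δ¹³C/1000 + 1)
R_sample = 0.011237 × (-38.8/1000 + 1) = 0.011237 × 0.961200
R_sample = 0.0108010

0.010801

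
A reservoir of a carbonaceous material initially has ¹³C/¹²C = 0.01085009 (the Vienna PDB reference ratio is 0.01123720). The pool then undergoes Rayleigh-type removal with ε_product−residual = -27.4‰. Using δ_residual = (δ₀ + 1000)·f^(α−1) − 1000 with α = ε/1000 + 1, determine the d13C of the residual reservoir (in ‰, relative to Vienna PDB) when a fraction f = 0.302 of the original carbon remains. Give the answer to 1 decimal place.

δ₀ = (0.01085009/0.01123720 − 1)×1000 = (0.965551 − 1)×1000 = -34.449‰
α − 1 = ε/1000 = -0.0274
f^(α−1) = 0.302^(-0.0274) = 1.033351
δ_res = (-34.449 + 1000) × 1.033351 − 1000 = 997.753 − 1000 = -2.25‰

-2.2‰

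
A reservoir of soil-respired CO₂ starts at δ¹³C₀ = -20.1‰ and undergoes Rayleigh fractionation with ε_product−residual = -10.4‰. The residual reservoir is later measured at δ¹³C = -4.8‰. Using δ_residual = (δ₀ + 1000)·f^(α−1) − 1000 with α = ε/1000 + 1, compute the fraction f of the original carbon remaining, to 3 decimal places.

α − 1 = ε/1000 = -0.0104
(δ_res + 1000)/(δ₀ + 1000) = (-4.8 + 1000)/(-20.1 + 1000) = 995.2/979.9 = 1.015614
f = 1.015614^(1/-0.0104) = exp(ln(1.015614)/-0.0104) = exp(0.01549/-0.0104)
f = exp(-1.4897) = 0.2254

0.225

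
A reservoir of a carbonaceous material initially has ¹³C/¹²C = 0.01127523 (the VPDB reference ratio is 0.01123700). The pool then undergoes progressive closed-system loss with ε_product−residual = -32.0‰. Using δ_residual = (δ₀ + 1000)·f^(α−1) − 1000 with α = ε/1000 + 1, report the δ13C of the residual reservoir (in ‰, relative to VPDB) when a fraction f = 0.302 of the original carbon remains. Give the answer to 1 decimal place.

δ₀ = (0.01127523/0.01123700 − 1)×1000 = (1.003402 − 1)×1000 = 3.402‰
α − 1 = ε/1000 = -0.0320
f^(α−1) = 0.302^(-0.0320) = 1.039058
δ_res = (3.402 + 1000) × 1.039058 − 1000 = 1042.593 − 1000 = 42.59‰

42.6‰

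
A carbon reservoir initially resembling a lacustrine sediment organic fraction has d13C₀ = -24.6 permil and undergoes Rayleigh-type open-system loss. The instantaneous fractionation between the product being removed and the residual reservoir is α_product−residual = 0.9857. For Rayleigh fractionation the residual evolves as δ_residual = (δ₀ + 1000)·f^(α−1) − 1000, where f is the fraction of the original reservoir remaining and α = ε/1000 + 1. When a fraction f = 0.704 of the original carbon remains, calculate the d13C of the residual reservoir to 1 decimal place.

Rayleigh residual: δ_res = (δ₀ + 1000)·f^(α−1) − 1000
α − 1 = -0.01430
f^(α−1) = 0.704^(-0.01430) = 1.005032
δ_res = (-24.6 + 1000) × 1.005032 − 1000 = 980.308 − 1000 = -19.69 permil

-19.7 permil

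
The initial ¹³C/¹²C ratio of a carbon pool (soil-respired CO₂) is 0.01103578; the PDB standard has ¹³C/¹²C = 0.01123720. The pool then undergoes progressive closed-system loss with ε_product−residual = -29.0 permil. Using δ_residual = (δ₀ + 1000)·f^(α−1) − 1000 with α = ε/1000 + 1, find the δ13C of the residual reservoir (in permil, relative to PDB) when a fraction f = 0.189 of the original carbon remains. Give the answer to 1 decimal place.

δ₀ = (0.01103578/0.01123720 − 1)×1000 = (0.982076 − 1)×1000 = -17.924 permil
α − 1 = ε/1000 = -0.0290
f^(α−1) = 0.189^(-0.0290) = 1.049500
δ_res = (-17.924 + 1000) × 1.049500 − 1000 = 1030.689 − 1000 = 30.69 permil

30.7 permil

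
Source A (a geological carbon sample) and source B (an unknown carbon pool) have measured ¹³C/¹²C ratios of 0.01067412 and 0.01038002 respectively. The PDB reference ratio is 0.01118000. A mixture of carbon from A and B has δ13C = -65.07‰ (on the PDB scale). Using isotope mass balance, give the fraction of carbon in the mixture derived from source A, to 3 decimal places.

0.247

δ_A = (0.01067412/0.01118000 − 1)×1000 = (0.954751 − 1)×1000 = -45.249‰
δ_B = (0.01038002/0.01118000 − 1)×1000 = (0.928445 − 1)×1000 = -71.555‰
f_A = (δ_mix − δ_B)/(δ_A − δ_B) = (-65.07 − (-71.555))/(-45.249 − (-71.555))
f_A = 6.485 / 26.306 = 0.2465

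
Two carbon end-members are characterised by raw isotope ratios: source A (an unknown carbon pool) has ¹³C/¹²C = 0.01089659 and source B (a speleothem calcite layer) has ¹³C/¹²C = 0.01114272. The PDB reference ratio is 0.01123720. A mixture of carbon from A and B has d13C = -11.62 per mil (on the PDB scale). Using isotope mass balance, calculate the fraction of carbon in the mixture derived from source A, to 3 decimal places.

δ_A = (0.01089659/0.01123720 − 1)×1000 = (0.969689 − 1)×1000 = -30.311 per mil
δ_B = (0.01114272/0.01123720 − 1)×1000 = (0.991592 − 1)×1000 = -8.408 per mil
f_A = (δ_mix − δ_B)/(δ_A − δ_B) = (-11.62 − (-8.408))/(-30.311 − (-8.408))
f_A = -3.212 / -21.903 = 0.1467

0.147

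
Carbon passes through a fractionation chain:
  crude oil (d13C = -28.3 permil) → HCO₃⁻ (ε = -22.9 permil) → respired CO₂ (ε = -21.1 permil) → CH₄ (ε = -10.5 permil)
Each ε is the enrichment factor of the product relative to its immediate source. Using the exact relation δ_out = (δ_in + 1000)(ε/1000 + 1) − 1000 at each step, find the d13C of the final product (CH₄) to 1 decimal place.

-80.3 permil

step 1: δ = (-28.30 + 1000)·(-22.9/1000 + 1) − 1000 = -50.55 permil
step 2: δ = (-50.55 + 1000)·(-21.1/1000 + 1) − 1000 = -70.59 permil
step 3: δ = (-70.59 + 1000)·(-10.5/1000 + 1) − 1000 = -80.34 permil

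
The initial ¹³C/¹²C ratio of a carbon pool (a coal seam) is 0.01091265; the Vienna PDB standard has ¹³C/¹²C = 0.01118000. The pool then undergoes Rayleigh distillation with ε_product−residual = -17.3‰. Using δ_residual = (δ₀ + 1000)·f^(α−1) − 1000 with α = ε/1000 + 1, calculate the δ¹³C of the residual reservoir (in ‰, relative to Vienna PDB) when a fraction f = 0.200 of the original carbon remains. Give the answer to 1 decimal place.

3.6‰

δ₀ = (0.01091265/0.01118000 − 1)×1000 = (0.976087 − 1)×1000 = -23.913‰
α − 1 = ε/1000 = -0.0173
f^(α−1) = 0.200^(-0.0173) = 1.028235
δ_res = (-23.913 + 1000) × 1.028235 − 1000 = 1003.646 − 1000 = 3.65‰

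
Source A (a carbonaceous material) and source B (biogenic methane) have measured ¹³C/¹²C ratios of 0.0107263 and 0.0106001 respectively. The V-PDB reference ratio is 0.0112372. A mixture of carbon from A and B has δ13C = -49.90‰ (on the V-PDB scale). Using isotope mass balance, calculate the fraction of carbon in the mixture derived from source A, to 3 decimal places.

0.605

δ_A = (0.0107263/0.0112372 − 1)×1000 = (0.954535 − 1)×1000 = -45.465‰
δ_B = (0.0106001/0.0112372 − 1)×1000 = (0.943304 − 1)×1000 = -56.696‰
f_A = (δ_mix − δ_B)/(δ_A − δ_B) = (-49.90 − (-56.696))/(-45.465 − (-56.696))
f_A = 6.796 / 11.231 = 0.6051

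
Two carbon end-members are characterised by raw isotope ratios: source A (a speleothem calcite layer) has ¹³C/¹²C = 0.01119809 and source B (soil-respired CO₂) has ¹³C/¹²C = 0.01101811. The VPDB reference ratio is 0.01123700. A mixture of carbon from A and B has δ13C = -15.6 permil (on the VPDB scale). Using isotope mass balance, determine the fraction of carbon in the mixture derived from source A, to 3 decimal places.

δ_A = (0.01119809/0.01123700 − 1)×1000 = (0.996537 − 1)×1000 = -3.463 permil
δ_B = (0.01101811/0.01123700 − 1)×1000 = (0.980521 − 1)×1000 = -19.479 permil
f_A = (δ_mix − δ_B)/(δ_A − δ_B) = (-15.6 − (-19.479))/(-3.463 − (-19.479))
f_A = 3.879 / 16.017 = 0.2422

0.242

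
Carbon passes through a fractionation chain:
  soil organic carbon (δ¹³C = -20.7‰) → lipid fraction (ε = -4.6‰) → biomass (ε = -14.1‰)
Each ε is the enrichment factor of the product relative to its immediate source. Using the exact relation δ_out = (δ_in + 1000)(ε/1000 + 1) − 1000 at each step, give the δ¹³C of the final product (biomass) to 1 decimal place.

step 1: δ = (-20.70 + 1000)·(-4.6/1000 + 1) − 1000 = -25.20‰
step 2: δ = (-25.20 + 1000)·(-14.1/1000 + 1) − 1000 = -38.95‰

-38.9‰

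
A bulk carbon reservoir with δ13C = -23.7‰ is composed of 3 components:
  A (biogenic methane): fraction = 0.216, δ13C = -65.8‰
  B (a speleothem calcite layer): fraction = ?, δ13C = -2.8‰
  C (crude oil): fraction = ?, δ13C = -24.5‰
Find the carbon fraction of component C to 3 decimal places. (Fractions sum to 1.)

0.336

Let f_C and f_B be the unknown fractions; fractions sum to 1 so f_C + f_B = 0.784.
Mass balance: Σ fᵢ·δᵢ = δ_bulk ⇒ f_C·(-24.5) + f_B·(-2.8) = -23.7 − (-14.213) = -9.487
Substitute f_B = 0.784 − f_C:
f_C·(-24.5 − -2.8) = -9.487 − 0.784×(-2.8) = -7.292
f_C = -7.292 / -21.7 = 0.3360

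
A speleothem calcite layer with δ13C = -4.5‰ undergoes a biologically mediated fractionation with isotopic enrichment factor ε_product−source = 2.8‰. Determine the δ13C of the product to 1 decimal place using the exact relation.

Exactly, δ_product = (δ_source + 1000)·(ε/1000 + 1) − 1000.
δ_product = (-4.5 + 1000) × (2.8/1000 + 1) − 1000
δ_product = -1.71‰

-1.7‰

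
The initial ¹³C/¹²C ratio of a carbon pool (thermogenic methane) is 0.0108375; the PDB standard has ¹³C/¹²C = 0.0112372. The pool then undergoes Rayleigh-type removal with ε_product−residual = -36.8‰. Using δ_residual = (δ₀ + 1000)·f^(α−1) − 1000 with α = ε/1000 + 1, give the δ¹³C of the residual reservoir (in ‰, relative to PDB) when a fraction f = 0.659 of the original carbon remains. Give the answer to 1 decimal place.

δ₀ = (0.0108375/0.0112372 − 1)×1000 = (0.964431 − 1)×1000 = -35.569‰
α − 1 = ε/1000 = -0.0368
f^(α−1) = 0.659^(-0.0368) = 1.015465
δ_res = (-35.569 + 1000) × 1.015465 − 1000 = 979.346 − 1000 = -20.65‰

-20.7‰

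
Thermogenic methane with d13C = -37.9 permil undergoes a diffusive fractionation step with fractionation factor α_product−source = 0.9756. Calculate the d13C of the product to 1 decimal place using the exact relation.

δ_product = (δ_source + 1000)·α − 1000
δ_product = (-37.9 + 1000) × 0.9756 − 1000
δ_product = 938.625 − 1000 = -61.38 permil

-61.4 permil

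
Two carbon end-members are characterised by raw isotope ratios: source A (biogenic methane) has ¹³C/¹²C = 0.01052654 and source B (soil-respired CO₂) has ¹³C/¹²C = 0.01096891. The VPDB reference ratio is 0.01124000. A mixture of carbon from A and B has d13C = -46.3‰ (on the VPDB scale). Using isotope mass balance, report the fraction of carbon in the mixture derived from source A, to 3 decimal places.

0.564

δ_A = (0.01052654/0.01124000 − 1)×1000 = (0.936525 − 1)×1000 = -63.475‰
δ_B = (0.01096891/0.01124000 − 1)×1000 = (0.975882 − 1)×1000 = -24.118‰
f_A = (δ_mix − δ_B)/(δ_A − δ_B) = (-46.3 − (-24.118))/(-63.475 − (-24.118))
f_A = -22.182 / -39.357 = 0.5636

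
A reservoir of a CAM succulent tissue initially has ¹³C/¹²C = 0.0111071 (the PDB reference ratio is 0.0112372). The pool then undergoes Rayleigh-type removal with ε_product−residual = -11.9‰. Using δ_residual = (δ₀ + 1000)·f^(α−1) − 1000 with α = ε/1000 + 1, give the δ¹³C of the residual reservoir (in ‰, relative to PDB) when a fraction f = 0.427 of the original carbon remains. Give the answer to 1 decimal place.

δ₀ = (0.0111071/0.0112372 − 1)×1000 = (0.988422 − 1)×1000 = -11.578‰
α − 1 = ε/1000 = -0.0119
f^(α−1) = 0.427^(-0.0119) = 1.010178
δ_res = (-11.578 + 1000) × 1.010178 − 1000 = 998.483 − 1000 = -1.52‰

-1.5‰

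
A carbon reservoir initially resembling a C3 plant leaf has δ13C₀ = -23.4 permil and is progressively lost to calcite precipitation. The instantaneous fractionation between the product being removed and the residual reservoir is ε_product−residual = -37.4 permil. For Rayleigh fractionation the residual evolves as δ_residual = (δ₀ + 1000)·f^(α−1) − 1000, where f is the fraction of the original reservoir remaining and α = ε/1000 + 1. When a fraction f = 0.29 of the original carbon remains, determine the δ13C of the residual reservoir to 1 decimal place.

Rayleigh residual: δ_res = (δ₀ + 1000)·f^(α−1) − 1000
α = ε/1000 + 1 = 0.96260, so α − 1 = -0.03740
f^(α−1) = 0.29^(-0.03740) = 1.047385
δ_res = (-23.4 + 1000) × 1.047385 − 1000 = 1022.876 − 1000 = 22.88 permil

22.9 permil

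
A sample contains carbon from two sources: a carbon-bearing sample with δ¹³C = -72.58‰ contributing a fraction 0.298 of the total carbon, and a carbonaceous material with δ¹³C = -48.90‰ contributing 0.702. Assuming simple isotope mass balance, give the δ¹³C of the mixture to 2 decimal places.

-55.96‰

δ_mix = f_A·δ_A + f_B·δ_B
δ_mix = 0.298 × (-72.58) + 0.702 × (-48.90)
δ_mix = -21.629 + -34.328 = -55.957‰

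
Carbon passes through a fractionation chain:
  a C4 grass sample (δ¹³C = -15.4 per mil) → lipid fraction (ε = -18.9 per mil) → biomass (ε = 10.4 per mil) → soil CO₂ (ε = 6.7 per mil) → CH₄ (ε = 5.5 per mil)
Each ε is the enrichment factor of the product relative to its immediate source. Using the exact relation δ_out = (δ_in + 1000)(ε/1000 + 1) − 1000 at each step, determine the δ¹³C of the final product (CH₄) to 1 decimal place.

-12.0 per mil

step 1: δ = (-15.40 + 1000)·(-18.9/1000 + 1) − 1000 = -34.01 per mil
step 2: δ = (-34.01 + 1000)·(10.4/1000 + 1) − 1000 = -23.96 per mil
step 3: δ = (-23.96 + 1000)·(6.7/1000 + 1) − 1000 = -17.42 per mil
step 4: δ = (-17.42 + 1000)·(5.5/1000 + 1) − 1000 = -12.02 per mil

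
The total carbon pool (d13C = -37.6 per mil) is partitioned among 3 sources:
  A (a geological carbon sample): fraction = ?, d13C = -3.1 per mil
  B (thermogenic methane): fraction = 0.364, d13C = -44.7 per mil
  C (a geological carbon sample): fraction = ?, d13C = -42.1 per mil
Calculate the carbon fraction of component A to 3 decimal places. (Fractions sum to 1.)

0.140

Let f_A and f_C be the unknown fractions; fractions sum to 1 so f_A + f_C = 0.636.
Mass balance: Σ fᵢ·δᵢ = δ_bulk ⇒ f_A·(-3.1) + f_C·(-42.1) = -37.6 − (-16.271) = -21.329
Substitute f_C = 0.636 − f_A:
f_A·(-3.1 − -42.1) = -21.329 − 0.636×(-42.1) = 5.446
f_A = 5.446 / 39.0 = 0.1397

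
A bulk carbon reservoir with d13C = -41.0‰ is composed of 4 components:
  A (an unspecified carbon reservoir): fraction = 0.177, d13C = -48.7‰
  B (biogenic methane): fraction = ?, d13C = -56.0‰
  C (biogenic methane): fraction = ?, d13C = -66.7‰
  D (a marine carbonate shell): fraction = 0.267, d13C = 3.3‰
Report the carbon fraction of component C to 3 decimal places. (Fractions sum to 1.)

0.199

Let f_C and f_B be the unknown fractions; fractions sum to 1 so f_C + f_B = 0.556.
Mass balance: Σ fᵢ·δᵢ = δ_bulk ⇒ f_C·(-66.7) + f_B·(-56.0) = -41.0 − (-7.739) = -33.261
Substitute f_B = 0.556 − f_C:
f_C·(-66.7 − -56.0) = -33.261 − 0.556×(-56.0) = -2.125
f_C = -2.125 / -10.7 = 0.1986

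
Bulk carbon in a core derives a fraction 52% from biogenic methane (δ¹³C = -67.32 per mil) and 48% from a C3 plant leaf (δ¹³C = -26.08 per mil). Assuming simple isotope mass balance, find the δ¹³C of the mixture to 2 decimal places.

-47.52 per mil

δ_mix = f_A·δ_A + f_B·δ_B
δ_mix = 0.52 × (-67.32) + 0.48 × (-26.08)
δ_mix = -35.006 + -12.518 = -47.525 per mil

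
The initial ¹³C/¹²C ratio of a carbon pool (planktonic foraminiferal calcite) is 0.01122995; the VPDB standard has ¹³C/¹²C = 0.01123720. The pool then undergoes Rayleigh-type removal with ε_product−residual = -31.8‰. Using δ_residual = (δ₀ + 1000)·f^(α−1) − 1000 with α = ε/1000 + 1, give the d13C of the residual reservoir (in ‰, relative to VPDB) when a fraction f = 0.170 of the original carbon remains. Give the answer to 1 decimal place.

δ₀ = (0.01122995/0.01123720 − 1)×1000 = (0.999355 − 1)×1000 = -0.645‰
α − 1 = ε/1000 = -0.0318
f^(α−1) = 0.170^(-0.0318) = 1.057966
δ_res = (-0.645 + 1000) × 1.057966 − 1000 = 1057.283 − 1000 = 57.28‰

57.3‰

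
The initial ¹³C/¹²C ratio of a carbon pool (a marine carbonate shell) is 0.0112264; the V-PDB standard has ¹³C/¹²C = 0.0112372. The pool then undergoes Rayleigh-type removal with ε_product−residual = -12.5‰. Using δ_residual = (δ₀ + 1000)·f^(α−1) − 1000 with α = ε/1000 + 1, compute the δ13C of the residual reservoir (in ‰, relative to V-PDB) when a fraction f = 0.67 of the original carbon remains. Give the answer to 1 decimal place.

δ₀ = (0.0112264/0.0112372 − 1)×1000 = (0.999039 − 1)×1000 = -0.961‰
α − 1 = ε/1000 = -0.0125
f^(α−1) = 0.67^(-0.0125) = 1.005019
δ_res = (-0.961 + 1000) × 1.005019 − 1000 = 1004.053 − 1000 = 4.05‰

4.1‰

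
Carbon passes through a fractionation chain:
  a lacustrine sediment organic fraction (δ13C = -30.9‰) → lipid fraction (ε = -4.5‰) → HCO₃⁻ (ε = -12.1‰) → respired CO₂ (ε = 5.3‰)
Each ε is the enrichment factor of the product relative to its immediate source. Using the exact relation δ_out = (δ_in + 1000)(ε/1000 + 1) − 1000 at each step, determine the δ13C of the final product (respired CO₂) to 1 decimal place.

step 1: δ = (-30.90 + 1000)·(-4.5/1000 + 1) − 1000 = -35.26‰
step 2: δ = (-35.26 + 1000)·(-12.1/1000 + 1) − 1000 = -46.93‰
step 3: δ = (-46.93 + 1000)·(5.3/1000 + 1) − 1000 = -41.88‰

-41.9‰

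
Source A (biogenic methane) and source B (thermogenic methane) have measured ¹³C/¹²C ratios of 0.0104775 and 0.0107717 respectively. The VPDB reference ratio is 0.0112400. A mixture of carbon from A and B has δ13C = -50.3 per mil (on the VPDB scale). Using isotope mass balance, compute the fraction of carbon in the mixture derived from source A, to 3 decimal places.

0.330

δ_A = (0.0104775/0.0112400 − 1)×1000 = (0.932162 − 1)×1000 = -67.838 per mil
δ_B = (0.0107717/0.0112400 − 1)×1000 = (0.958336 − 1)×1000 = -41.664 per mil
f_A = (δ_mix − δ_B)/(δ_A − δ_B) = (-50.3 − (-41.664))/(-67.838 − (-41.664))
f_A = -8.636 / -26.174 = 0.3300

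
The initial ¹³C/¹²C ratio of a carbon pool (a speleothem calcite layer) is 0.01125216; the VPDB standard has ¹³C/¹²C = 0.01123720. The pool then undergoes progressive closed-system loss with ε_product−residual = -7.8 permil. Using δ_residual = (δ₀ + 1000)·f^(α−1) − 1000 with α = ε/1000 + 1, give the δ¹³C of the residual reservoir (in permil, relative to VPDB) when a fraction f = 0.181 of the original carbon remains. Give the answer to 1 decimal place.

δ₀ = (0.01125216/0.01123720 − 1)×1000 = (1.001331 − 1)×1000 = 1.331 permil
α − 1 = ε/1000 = -0.0078
f^(α−1) = 0.181^(-0.0078) = 1.013421
δ_res = (1.331 + 1000) × 1.013421 − 1000 = 1014.771 − 1000 = 14.77 permil

14.8 permil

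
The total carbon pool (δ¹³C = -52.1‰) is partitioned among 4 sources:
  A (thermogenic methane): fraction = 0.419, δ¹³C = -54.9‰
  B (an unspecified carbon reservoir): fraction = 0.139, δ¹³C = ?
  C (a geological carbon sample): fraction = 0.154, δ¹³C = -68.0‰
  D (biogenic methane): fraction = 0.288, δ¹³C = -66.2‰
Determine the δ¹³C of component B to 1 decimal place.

3.2‰

Isotope mass balance: δ_bulk = Σ fᵢ·δᵢ.
-52.1 = 0.419×(-54.9) + 0.139×δ_B + 0.154×(-68.0) + 0.288×(-66.2)
0.139·δ_B = -52.1 − (-52.541) = 0.441
δ_B = 0.441 / 0.139 = 3.17‰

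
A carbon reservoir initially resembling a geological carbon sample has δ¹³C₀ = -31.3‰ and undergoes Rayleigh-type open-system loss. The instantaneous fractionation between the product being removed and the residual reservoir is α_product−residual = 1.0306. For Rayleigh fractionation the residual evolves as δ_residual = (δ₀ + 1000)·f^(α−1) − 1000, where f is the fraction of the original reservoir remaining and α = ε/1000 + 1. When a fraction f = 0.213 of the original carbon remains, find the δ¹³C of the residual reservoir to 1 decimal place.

-76.1‰

Rayleigh residual: δ_res = (δ₀ + 1000)·f^(α−1) − 1000
α − 1 = 0.03060
f^(α−1) = 0.213^(0.03060) = 0.953780
δ_res = (-31.3 + 1000) × 0.953780 − 1000 = 923.927 − 1000 = -76.07‰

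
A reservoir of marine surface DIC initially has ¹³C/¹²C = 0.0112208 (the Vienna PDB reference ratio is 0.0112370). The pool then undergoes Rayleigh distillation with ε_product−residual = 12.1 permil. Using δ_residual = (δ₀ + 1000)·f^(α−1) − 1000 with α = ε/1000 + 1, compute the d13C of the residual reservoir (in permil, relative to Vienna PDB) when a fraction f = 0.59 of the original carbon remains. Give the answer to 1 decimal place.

-7.8 permil

δ₀ = (0.0112208/0.0112370 − 1)×1000 = (0.998558 − 1)×1000 = -1.442 permil
α − 1 = ε/1000 = 0.0121
f^(α−1) = 0.59^(0.0121) = 0.993636
δ_res = (-1.442 + 1000) × 0.993636 − 1000 = 992.203 − 1000 = -7.80 permil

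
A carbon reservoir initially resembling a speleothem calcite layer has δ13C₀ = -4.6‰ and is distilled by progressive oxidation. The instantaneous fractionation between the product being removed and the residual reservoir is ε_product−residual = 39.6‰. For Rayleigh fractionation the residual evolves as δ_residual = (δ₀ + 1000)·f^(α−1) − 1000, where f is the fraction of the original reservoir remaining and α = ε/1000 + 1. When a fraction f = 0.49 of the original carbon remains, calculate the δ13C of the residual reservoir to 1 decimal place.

-32.3‰

Rayleigh residual: δ_res = (δ₀ + 1000)·f^(α−1) − 1000
α = ε/1000 + 1 = 1.03960, so α − 1 = 0.03960
f^(α−1) = 0.49^(0.03960) = 0.972147
δ_res = (-4.6 + 1000) × 0.972147 − 1000 = 967.675 − 1000 = -32.33‰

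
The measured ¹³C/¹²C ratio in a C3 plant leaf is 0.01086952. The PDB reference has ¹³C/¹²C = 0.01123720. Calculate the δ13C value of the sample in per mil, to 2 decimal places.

-32.72 per mil

δ13C = (R_sample / R_standard − 1) × 1000
R_sample / R_standard = 0.01086952 / 0.01123720 = 0.967280
δ13C = (0.967280 − 1) × 1000 = -32.720 per mil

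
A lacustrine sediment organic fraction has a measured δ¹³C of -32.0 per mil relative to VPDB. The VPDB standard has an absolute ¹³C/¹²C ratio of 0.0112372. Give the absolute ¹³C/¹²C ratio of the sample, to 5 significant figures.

0.010878

R_sample = R_standard × (δ¹³C/1000 + 1)
R_sample = 0.0112372 × (-32.0/1000 + 1) = 0.0112372 × 0.968000
R_sample = 0.0108776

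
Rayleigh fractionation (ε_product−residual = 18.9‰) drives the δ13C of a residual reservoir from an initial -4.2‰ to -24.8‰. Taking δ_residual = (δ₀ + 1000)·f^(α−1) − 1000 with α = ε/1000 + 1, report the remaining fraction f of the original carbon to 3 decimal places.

α − 1 = ε/1000 = 0.0189
(δ_res + 1000)/(δ₀ + 1000) = (-24.8 + 1000)/(-4.2 + 1000) = 975.2/995.8 = 0.979313
f = 0.979313^(1/0.0189) = exp(ln(0.979313)/0.0189) = exp(-0.02090/0.0189)
f = exp(-1.1060) = 0.3309

0.331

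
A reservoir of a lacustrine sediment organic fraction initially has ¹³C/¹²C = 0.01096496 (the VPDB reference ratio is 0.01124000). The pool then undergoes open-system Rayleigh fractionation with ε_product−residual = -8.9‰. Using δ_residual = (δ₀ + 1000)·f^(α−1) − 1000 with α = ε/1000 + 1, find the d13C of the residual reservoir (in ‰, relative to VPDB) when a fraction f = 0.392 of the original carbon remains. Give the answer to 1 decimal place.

-16.3‰

δ₀ = (0.01096496/0.01124000 − 1)×1000 = (0.975530 − 1)×1000 = -24.470‰
α − 1 = ε/1000 = -0.0089
f^(α−1) = 0.392^(-0.0089) = 1.008370
δ_res = (-24.470 + 1000) × 1.008370 − 1000 = 983.695 − 1000 = -16.30‰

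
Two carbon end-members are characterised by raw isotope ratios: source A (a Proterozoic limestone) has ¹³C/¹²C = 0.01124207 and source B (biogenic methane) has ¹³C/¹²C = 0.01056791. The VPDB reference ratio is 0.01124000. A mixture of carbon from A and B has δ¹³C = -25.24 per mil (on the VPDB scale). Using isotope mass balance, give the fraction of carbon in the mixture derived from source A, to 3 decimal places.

0.576

δ_A = (0.01124207/0.01124000 − 1)×1000 = (1.000184 − 1)×1000 = 0.184 per mil
δ_B = (0.01056791/0.01124000 − 1)×1000 = (0.940206 − 1)×1000 = -59.794 per mil
f_A = (δ_mix − δ_B)/(δ_A − δ_B) = (-25.24 − (-59.794))/(0.184 − (-59.794))
f_A = 34.554 / 59.979 = 0.5761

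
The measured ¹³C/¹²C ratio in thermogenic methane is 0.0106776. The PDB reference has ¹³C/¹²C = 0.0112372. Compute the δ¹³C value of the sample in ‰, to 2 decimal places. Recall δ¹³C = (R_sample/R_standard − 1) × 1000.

δ¹³C = (R_sample / R_standard − 1) × 1000
R_sample / R_standard = 0.0106776 / 0.0112372 = 0.950201
δ¹³C = (0.950201 − 1) × 1000 = -49.799‰

-49.80‰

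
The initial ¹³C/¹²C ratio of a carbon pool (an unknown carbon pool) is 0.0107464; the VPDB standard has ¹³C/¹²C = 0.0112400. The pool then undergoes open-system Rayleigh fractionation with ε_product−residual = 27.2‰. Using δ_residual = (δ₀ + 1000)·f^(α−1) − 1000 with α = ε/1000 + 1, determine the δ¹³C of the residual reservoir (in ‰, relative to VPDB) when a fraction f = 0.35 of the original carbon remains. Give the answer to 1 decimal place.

-70.8‰

δ₀ = (0.0107464/0.0112400 − 1)×1000 = (0.956085 − 1)×1000 = -43.915‰
α − 1 = ε/1000 = 0.0272
f^(α−1) = 0.35^(0.0272) = 0.971849
δ_res = (-43.915 + 1000) × 0.971849 − 1000 = 929.170 − 1000 = -70.83‰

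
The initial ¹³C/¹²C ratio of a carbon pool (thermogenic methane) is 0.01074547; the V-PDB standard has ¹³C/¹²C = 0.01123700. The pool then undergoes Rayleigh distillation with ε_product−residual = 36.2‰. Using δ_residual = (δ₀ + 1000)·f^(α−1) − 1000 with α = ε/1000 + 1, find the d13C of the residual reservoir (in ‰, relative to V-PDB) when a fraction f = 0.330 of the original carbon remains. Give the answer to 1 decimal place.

δ₀ = (0.01074547/0.01123700 − 1)×1000 = (0.956258 − 1)×1000 = -43.742‰
α − 1 = ε/1000 = 0.0362
f^(α−1) = 0.330^(0.0362) = 0.960661
δ_res = (-43.742 + 1000) × 0.960661 − 1000 = 918.640 − 1000 = -81.36‰

-81.4‰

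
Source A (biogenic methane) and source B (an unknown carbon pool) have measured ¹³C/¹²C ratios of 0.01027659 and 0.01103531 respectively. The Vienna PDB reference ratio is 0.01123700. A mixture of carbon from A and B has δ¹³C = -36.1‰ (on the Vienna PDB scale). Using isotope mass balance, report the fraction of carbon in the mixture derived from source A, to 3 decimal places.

δ_A = (0.01027659/0.01123700 − 1)×1000 = (0.914531 − 1)×1000 = -85.469‰
δ_B = (0.01103531/0.01123700 − 1)×1000 = (0.982051 − 1)×1000 = -17.949‰
f_A = (δ_mix − δ_B)/(δ_A − δ_B) = (-36.1 − (-17.949))/(-85.469 − (-17.949))
f_A = -18.151 / -67.520 = 0.2688

0.269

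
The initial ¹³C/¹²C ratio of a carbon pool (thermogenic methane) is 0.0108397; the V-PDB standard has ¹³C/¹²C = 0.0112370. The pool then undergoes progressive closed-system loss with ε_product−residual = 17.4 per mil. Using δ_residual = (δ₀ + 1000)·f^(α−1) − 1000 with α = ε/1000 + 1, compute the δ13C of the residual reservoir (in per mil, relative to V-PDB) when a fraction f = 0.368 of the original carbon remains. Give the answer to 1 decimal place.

-52.0 per mil

δ₀ = (0.0108397/0.0112370 − 1)×1000 = (0.964644 − 1)×1000 = -35.356 per mil
α − 1 = ε/1000 = 0.0174
f^(α−1) = 0.368^(0.0174) = 0.982756
δ_res = (-35.356 + 1000) × 0.982756 − 1000 = 948.009 − 1000 = -51.99 per mil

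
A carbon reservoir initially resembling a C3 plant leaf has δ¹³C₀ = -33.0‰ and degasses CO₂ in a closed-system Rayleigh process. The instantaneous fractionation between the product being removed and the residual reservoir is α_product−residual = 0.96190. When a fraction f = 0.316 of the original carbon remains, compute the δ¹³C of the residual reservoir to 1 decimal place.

Rayleigh residual: δ_res = (δ₀ + 1000)·f^(α−1) − 1000
α − 1 = -0.03810
f^(α−1) = 0.316^(-0.03810) = 1.044869
δ_res = (-33.0 + 1000) × 1.044869 − 1000 = 1010.389 − 1000 = 10.39‰

10.4‰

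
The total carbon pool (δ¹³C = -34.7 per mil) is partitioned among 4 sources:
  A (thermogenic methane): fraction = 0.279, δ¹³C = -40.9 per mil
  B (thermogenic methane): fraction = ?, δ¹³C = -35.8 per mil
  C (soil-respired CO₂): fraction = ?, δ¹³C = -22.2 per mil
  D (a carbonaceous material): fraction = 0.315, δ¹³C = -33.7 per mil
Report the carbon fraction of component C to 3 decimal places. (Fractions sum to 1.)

Let f_C and f_B be the unknown fractions; fractions sum to 1 so f_C + f_B = 0.406.
Mass balance: Σ fᵢ·δᵢ = δ_bulk ⇒ f_C·(-22.2) + f_B·(-35.8) = -34.7 − (-22.027) = -12.673
Substitute f_B = 0.406 − f_C:
f_C·(-22.2 − -35.8) = -12.673 − 0.406×(-35.8) = 1.861
f_C = 1.861 / 13.6 = 0.1369

0.137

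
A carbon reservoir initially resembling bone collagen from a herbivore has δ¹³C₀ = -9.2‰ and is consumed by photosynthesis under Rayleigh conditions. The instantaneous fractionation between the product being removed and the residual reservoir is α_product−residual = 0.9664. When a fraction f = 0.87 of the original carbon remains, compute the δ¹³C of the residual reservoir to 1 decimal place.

Rayleigh residual: δ_res = (δ₀ + 1000)·f^(α−1) − 1000
α − 1 = -0.03360
f^(α−1) = 0.87^(-0.03360) = 1.004690
δ_res = (-9.2 + 1000) × 1.004690 − 1000 = 995.447 − 1000 = -4.55‰

-4.6‰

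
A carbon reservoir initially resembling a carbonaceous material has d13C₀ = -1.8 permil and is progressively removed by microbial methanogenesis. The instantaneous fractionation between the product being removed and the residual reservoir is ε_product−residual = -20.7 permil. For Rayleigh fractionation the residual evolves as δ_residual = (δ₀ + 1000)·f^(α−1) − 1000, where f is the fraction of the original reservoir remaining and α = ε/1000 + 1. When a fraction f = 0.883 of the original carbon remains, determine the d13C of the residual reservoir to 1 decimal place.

0.8 permil

Rayleigh residual: δ_res = (δ₀ + 1000)·f^(α−1) − 1000
α = ε/1000 + 1 = 0.97930, so α − 1 = -0.02070
f^(α−1) = 0.883^(-0.02070) = 1.002579
δ_res = (-1.8 + 1000) × 1.002579 − 1000 = 1000.774 − 1000 = 0.77 permil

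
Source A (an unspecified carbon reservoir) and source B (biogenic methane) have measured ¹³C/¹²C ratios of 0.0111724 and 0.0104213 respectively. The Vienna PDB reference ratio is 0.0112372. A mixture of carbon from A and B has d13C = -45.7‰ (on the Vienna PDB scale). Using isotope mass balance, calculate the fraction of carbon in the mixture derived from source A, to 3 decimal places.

0.403

δ_A = (0.0111724/0.0112372 − 1)×1000 = (0.994233 − 1)×1000 = -5.767‰
δ_B = (0.0104213/0.0112372 − 1)×1000 = (0.927393 − 1)×1000 = -72.607‰
f_A = (δ_mix − δ_B)/(δ_A − δ_B) = (-45.7 − (-72.607))/(-5.767 − (-72.607))
f_A = 26.907 / 66.840 = 0.4026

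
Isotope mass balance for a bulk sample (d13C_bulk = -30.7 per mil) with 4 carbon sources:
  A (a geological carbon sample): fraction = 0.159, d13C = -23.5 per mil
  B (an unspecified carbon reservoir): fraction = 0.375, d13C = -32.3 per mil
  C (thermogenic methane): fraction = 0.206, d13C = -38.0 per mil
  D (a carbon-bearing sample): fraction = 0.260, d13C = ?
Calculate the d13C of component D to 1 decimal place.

-27.0 per mil

Isotope mass balance: δ_bulk = Σ fᵢ·δᵢ.
-30.7 = 0.159×(-23.5) + 0.375×(-32.3) + 0.206×(-38.0) + 0.260×δ_D
0.260·δ_D = -30.7 − (-23.677) = -7.023
δ_D = -7.023 / 0.260 = -27.01 per mil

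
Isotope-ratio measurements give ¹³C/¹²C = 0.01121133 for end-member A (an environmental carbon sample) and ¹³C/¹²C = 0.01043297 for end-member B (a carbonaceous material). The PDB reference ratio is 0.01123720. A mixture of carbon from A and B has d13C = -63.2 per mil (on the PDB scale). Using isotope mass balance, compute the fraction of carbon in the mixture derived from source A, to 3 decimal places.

0.121

δ_A = (0.01121133/0.01123720 − 1)×1000 = (0.997698 − 1)×1000 = -2.302 per mil
δ_B = (0.01043297/0.01123720 − 1)×1000 = (0.928431 − 1)×1000 = -71.569 per mil
f_A = (δ_mix − δ_B)/(δ_A − δ_B) = (-63.2 − (-71.569))/(-2.302 − (-71.569))
f_A = 8.369 / 69.266 = 0.1208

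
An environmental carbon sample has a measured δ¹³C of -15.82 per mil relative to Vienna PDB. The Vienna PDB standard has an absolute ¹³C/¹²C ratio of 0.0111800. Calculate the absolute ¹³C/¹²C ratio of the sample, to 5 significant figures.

R_sample = R_standard × (δ¹³C/1000 + 1)
R_sample = 0.0111800 × (-15.82/1000 + 1) = 0.0111800 × 0.984180
R_sample = 0.0110031

0.011003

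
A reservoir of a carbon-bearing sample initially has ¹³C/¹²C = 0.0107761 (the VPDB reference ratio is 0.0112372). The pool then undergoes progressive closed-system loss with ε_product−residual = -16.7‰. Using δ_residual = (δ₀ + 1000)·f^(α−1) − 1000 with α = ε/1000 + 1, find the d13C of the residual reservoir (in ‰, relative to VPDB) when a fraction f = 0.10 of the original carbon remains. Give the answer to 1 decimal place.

δ₀ = (0.0107761/0.0112372 − 1)×1000 = (0.958967 − 1)×1000 = -41.033‰
α − 1 = ε/1000 = -0.0167
f^(α−1) = 0.10^(-0.0167) = 1.039202
δ_res = (-41.033 + 1000) × 1.039202 − 1000 = 996.560 − 1000 = -3.44‰

-3.4‰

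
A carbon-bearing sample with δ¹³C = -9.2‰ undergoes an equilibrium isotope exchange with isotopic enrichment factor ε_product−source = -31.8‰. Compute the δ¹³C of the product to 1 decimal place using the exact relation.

-40.7‰

Exactly, δ_product = (δ_source + 1000)·(ε/1000 + 1) − 1000.
δ_product = (-9.2 + 1000) × (-31.8/1000 + 1) − 1000
δ_product = -40.71‰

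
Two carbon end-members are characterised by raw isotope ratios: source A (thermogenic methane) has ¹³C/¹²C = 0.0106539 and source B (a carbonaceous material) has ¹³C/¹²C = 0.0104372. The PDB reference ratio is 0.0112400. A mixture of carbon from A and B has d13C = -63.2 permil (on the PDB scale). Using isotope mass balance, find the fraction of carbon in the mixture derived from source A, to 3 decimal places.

δ_A = (0.0106539/0.0112400 − 1)×1000 = (0.947856 − 1)×1000 = -52.144 permil
δ_B = (0.0104372/0.0112400 − 1)×1000 = (0.928577 − 1)×1000 = -71.423 permil
f_A = (δ_mix − δ_B)/(δ_A − δ_B) = (-63.2 − (-71.423))/(-52.144 − (-71.423))
f_A = 8.223 / 19.279 = 0.4265

0.427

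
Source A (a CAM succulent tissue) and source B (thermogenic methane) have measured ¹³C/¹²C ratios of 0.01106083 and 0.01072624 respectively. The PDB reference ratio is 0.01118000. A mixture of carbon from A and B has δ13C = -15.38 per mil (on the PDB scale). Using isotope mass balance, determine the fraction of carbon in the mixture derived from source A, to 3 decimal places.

0.842

δ_A = (0.01106083/0.01118000 − 1)×1000 = (0.989341 − 1)×1000 = -10.659 per mil
δ_B = (0.01072624/0.01118000 − 1)×1000 = (0.959413 − 1)×1000 = -40.587 per mil
f_A = (δ_mix − δ_B)/(δ_A − δ_B) = (-15.38 − (-40.587))/(-10.659 − (-40.587))
f_A = 25.207 / 29.928 = 0.8423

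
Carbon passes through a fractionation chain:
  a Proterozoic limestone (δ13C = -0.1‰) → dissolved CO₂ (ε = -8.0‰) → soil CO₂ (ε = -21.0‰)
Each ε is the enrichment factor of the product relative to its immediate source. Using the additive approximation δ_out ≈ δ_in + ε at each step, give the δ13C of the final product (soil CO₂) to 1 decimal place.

step 1: δ ≈ -0.1 + (-8.0) = -8.1‰
step 2: δ ≈ -8.1 + (-21.0) = -29.1‰

-29.1‰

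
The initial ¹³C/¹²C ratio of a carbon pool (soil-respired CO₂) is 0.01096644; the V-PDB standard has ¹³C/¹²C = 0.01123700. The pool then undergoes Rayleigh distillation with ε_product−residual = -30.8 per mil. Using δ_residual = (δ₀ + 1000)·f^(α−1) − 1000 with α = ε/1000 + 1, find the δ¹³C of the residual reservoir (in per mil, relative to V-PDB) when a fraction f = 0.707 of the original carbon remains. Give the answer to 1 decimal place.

-13.6 per mil

δ₀ = (0.01096644/0.01123700 − 1)×1000 = (0.975922 − 1)×1000 = -24.078 per mil
α − 1 = ε/1000 = -0.0308
f^(α−1) = 0.707^(-0.0308) = 1.010736
δ_res = (-24.078 + 1000) × 1.010736 − 1000 = 986.400 − 1000 = -13.60 per mil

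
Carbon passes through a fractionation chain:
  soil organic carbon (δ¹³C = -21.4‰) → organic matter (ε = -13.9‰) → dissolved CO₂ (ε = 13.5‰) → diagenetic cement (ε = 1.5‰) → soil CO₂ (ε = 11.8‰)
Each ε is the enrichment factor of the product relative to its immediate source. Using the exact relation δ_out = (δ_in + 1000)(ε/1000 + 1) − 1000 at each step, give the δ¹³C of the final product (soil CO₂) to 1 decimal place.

-9.0‰

step 1: δ = (-21.40 + 1000)·(-13.9/1000 + 1) − 1000 = -35.00‰
step 2: δ = (-35.00 + 1000)·(13.5/1000 + 1) − 1000 = -21.98‰
step 3: δ = (-21.98 + 1000)·(1.5/1000 + 1) − 1000 = -20.51‰
step 4: δ = (-20.51 + 1000)·(11.8/1000 + 1) − 1000 = -8.95‰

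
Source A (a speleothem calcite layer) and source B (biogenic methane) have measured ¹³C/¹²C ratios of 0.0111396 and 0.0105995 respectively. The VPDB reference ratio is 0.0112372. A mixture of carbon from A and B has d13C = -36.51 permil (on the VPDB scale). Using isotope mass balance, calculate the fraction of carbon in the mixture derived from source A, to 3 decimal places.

0.421

δ_A = (0.0111396/0.0112372 − 1)×1000 = (0.991315 − 1)×1000 = -8.685 permil
δ_B = (0.0105995/0.0112372 − 1)×1000 = (0.943251 − 1)×1000 = -56.749 permil
f_A = (δ_mix − δ_B)/(δ_A − δ_B) = (-36.51 − (-56.749))/(-8.685 − (-56.749))
f_A = 20.239 / 48.064 = 0.4211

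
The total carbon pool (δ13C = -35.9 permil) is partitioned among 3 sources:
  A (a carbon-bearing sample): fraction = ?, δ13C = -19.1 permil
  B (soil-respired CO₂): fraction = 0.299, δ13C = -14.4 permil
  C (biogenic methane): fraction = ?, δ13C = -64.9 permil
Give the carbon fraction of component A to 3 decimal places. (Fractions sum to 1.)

0.304

Let f_A and f_C be the unknown fractions; fractions sum to 1 so f_A + f_C = 0.701.
Mass balance: Σ fᵢ·δᵢ = δ_bulk ⇒ f_A·(-19.1) + f_C·(-64.9) = -35.9 − (-4.306) = -31.594
Substitute f_C = 0.701 − f_A:
f_A·(-19.1 − -64.9) = -31.594 − 0.701×(-64.9) = 13.901
f_A = 13.901 / 45.8 = 0.3035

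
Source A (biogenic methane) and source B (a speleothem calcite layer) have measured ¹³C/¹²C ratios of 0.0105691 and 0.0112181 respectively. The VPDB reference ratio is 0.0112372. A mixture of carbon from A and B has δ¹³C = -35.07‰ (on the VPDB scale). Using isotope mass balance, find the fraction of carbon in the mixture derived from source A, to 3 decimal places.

δ_A = (0.0105691/0.0112372 − 1)×1000 = (0.940546 − 1)×1000 = -59.454‰
δ_B = (0.0112181/0.0112372 − 1)×1000 = (0.998300 − 1)×1000 = -1.700‰
f_A = (δ_mix − δ_B)/(δ_A − δ_B) = (-35.07 − (-1.700))/(-59.454 − (-1.700))
f_A = -33.370 / -57.755 = 0.5778

0.578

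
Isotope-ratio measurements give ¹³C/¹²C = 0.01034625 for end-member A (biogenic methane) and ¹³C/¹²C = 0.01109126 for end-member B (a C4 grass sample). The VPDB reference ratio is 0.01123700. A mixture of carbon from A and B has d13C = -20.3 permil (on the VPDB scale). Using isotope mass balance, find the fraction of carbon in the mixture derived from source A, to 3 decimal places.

δ_A = (0.01034625/0.01123700 − 1)×1000 = (0.920731 − 1)×1000 = -79.269 permil
δ_B = (0.01109126/0.01123700 − 1)×1000 = (0.987030 − 1)×1000 = -12.970 permil
f_A = (δ_mix − δ_B)/(δ_A − δ_B) = (-20.3 − (-12.970))/(-79.269 − (-12.970))
f_A = -7.330 / -66.300 = 0.1106

0.111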